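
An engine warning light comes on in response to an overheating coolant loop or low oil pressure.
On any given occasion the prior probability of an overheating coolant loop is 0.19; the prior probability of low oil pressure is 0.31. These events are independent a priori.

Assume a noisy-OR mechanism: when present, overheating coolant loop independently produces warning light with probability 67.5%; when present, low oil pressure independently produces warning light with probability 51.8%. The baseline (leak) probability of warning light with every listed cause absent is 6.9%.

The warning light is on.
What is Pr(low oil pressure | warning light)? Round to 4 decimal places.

Under noisy-OR, P(warning light | causes) = 1 − (1−0.069)·∏(1−qᵢ) over the active causes.
By total probability over the 4 (overheating coolant loop, low oil pressure) configurations:
  P(warning light) = 0.069*0.81*0.69 + 0.551258*0.81*0.31 + 0.697425*0.19*0.69 + 0.854159*0.19*0.31
        = 0.038564 + 0.138421 + 0.091432 + 0.050310 = 0.318727
Configurations with low oil pressure contribute 0.188731, so
  P(low oil pressure | warning light) = 0.188731 / 0.318727 ≈ 0.5921

Pr(low oil pressure | warning light) ≈ 0.5921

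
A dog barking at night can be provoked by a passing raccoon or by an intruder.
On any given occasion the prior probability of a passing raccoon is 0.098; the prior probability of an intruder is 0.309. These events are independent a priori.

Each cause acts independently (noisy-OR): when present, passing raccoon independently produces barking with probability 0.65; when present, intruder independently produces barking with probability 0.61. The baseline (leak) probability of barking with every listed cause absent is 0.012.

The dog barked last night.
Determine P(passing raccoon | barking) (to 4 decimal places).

Under noisy-OR, P(barking | causes) = 1 − (1−0.012)·∏(1−qᵢ) over the active causes.
Weight on passing raccoon=true, given the evidence: 0.044301 + 0.026198 = 0.070499
The normalizing constant is 0.012·0.902·0.691 + 0.61468·0.902·0.309 + 0.6542·0.098·0.691 + 0.865138·0.098·0.309 = 0.249300
P(passing raccoon | barking) = 0.070499/0.249300 ≈ 0.2828

P(passing raccoon | barking) ≈ 0.2828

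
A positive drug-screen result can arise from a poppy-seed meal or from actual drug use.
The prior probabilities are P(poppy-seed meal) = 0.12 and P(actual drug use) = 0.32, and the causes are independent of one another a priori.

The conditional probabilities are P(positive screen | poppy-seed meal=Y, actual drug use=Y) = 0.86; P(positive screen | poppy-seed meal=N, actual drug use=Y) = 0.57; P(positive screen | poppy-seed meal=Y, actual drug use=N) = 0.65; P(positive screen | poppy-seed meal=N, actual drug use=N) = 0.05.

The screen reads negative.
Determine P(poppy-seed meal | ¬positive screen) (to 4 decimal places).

P(poppy-seed meal | ¬positive screen) ≈ 0.0469

Numerator (weight on configurations with poppy-seed meal): 0.028560 + 0.005376 = 0.033936
Normalizer over all consistent configurations: 0.95*0.88*0.68 + 0.43*0.88*0.32 + 0.35*0.12*0.68 + 0.14*0.12*0.32 = 0.723504
P(poppy-seed meal | ¬positive screen) = 0.033936/0.723504 ≈ 0.0469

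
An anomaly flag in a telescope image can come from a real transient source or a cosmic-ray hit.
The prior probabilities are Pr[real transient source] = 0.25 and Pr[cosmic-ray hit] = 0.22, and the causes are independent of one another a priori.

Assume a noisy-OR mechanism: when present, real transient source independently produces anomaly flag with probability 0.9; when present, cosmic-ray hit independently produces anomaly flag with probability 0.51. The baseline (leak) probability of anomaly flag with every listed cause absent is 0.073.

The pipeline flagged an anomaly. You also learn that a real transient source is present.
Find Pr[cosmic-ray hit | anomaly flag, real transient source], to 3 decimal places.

Under noisy-OR, P(anomaly flag | causes) = 1 − (1−0.073)·∏(1−qᵢ) over the active causes.
Weight on cosmic-ray hit=true, given the evidence: 0.954577×0.22 = 0.210007
Normalizer over all consistent configurations: 0.9073×0.78 + 0.954577×0.22 = 0.917701
P(cosmic-ray hit | anomaly flag, real transient source) = 0.210007/0.917701 ≈ 0.229

Pr[cosmic-ray hit | anomaly flag, real transient source] ≈ 0.229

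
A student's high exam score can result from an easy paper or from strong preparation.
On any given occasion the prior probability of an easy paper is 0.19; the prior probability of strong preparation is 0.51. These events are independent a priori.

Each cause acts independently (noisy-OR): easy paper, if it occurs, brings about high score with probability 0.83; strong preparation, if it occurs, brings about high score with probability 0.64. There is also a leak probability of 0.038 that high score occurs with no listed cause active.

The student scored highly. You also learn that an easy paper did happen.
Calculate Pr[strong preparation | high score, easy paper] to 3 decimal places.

Pr[strong preparation | high score, easy paper] ≈ 0.539

Under noisy-OR, P(high score | causes) = 1 − (1−0.038)·∏(1−qᵢ) over the active causes.
P(high score | easy paper) = 0.83646*0.49 + 0.941126*0.51 = 0.409865 + 0.479974 = 0.889839
The strong preparation-present share is 0.941126*0.51 = 0.479974.
P(strong preparation | high score, easy paper) = 0.479974 / 0.889839 ≈ 0.539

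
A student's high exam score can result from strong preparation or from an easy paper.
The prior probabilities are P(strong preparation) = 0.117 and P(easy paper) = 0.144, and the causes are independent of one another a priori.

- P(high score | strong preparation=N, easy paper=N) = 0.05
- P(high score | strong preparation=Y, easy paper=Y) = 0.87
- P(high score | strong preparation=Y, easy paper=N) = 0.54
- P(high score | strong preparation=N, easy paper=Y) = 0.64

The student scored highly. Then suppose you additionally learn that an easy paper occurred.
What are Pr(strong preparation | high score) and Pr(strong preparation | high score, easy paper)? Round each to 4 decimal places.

Pr(strong preparation | high score) ≈ 0.3658; Pr(strong preparation | high score, easy paper) ≈ 0.1526

Numerator (weight on configurations with strong preparation): 0.054082 + 0.014658 = 0.068740
The normalizing constant is 0.05·0.883·0.856 + 0.64·0.883·0.144 + 0.54·0.117·0.856 + 0.87·0.117·0.144 = 0.187909
Posterior = 0.068740 / 0.187909 ≈ 0.3658

Now also conditioning on easy paper=true:
P(high score | easy paper) = 0.64·0.883 + 0.87·0.117 = 0.565120 + 0.101790 = 0.666910
Restricting to configurations with strong preparation present: 0.87·0.117 = 0.101790.
P(strong preparation | high score, easy paper) = 0.101790 / 0.666910 ≈ 0.1526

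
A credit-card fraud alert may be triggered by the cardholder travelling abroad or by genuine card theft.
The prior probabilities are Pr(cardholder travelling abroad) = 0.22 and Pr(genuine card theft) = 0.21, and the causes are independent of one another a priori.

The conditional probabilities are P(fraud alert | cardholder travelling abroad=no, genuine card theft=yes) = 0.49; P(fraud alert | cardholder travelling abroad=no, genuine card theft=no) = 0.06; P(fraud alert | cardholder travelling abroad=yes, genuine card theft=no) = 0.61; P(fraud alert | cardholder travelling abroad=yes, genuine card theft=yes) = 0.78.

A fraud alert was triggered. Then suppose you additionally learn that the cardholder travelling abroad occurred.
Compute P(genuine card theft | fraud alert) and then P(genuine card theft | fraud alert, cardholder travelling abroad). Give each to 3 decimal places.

Numerator (weight on configurations with genuine card theft): 0.080262 + 0.036036 = 0.116298
Normalizer over all consistent configurations: 0.06·0.78·0.79 + 0.49·0.78·0.21 + 0.61·0.22·0.79 + 0.78·0.22·0.21 = 0.259288
P(genuine card theft | fraud alert) = 0.116298/0.259288 ≈ 0.449

Now condition on the additional information:
Weight on genuine card theft=true, given the evidence: 0.78·0.21 = 0.163800
The normalizing constant is 0.61·0.79 + 0.78·0.21 = 0.645700
P(genuine card theft | fraud alert, cardholder travelling abroad) = 0.163800/0.645700 ≈ 0.254
— cardholder travelling abroad explains away the evidence for genuine card theft.

P(genuine card theft | fraud alert) ≈ 0.449; P(genuine card theft | fraud alert, cardholder travelling abroad) ≈ 0.254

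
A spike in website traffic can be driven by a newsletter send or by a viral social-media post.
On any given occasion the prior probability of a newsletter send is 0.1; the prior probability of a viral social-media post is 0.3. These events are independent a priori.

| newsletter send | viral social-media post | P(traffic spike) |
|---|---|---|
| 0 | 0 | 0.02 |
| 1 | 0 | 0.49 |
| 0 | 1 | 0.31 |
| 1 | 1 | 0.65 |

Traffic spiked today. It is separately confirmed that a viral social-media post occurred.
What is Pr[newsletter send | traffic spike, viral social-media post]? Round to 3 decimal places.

Pr[newsletter send | traffic spike, viral social-media post] ≈ 0.189

Enumerate both values of newsletter send and weight by the priors:
  P(traffic spike | viral social-media post) = 0.31×0.9 + 0.65×0.1
        = 0.279000 + 0.065000 = 0.344000
The terms with newsletter send present sum to 0.065000, so
  P(newsletter send | traffic spike, viral social-media post) = 0.065000 / 0.344000 ≈ 0.189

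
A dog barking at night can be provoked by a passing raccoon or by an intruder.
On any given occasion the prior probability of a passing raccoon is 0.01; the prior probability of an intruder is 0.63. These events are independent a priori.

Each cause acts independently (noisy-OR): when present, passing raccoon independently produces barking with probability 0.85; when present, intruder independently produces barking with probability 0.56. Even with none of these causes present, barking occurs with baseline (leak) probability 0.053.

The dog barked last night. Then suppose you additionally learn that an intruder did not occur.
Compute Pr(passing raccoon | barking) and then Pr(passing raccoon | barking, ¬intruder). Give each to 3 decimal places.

Under noisy-OR, P(barking | causes) = 1 − (1−0.053)·∏(1−qᵢ) over the active causes.
P(barking) = 0.053×0.99×0.37 + 0.58332×0.99×0.63 + 0.85795×0.01×0.37 + 0.937498×0.01×0.63 = 0.019414 + 0.363817 + 0.003174 + 0.005906 = 0.392311
Restricting to configurations with passing raccoon present: 0.003174 + 0.005906 = 0.009080.
P(passing raccoon | barking) = 0.009080 / 0.392311 ≈ 0.023

With the extra evidence:
Sum P(barking|·) weighted by the priors over both values of passing raccoon:
  P(barking | ¬intruder) = 0.053·0.99 + 0.85795·0.01
        = 0.052470 + 0.008580 = 0.061050
The terms with passing raccoon present sum to 0.008580, so
  P(passing raccoon | barking, ¬intruder) = 0.008580 / 0.061050 ≈ 0.141
With intruder excluded, passing raccoon must carry more of the explanatory weight for the barking.

Pr(passing raccoon | barking) ≈ 0.023; Pr(passing raccoon | barking, ¬intruder) ≈ 0.141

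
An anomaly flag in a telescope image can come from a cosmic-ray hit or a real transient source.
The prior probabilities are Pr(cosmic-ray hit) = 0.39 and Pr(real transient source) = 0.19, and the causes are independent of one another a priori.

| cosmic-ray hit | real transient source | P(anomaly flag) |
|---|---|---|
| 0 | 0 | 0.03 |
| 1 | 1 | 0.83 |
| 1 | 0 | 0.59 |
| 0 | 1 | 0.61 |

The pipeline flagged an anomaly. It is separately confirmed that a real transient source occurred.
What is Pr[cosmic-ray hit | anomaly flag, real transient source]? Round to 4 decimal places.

Pr[cosmic-ray hit | anomaly flag, real transient source] ≈ 0.4652

Numerator (weight on configurations with cosmic-ray hit): 0.83*0.39 = 0.323700
Normalizer over all consistent configurations: 0.61*0.61 + 0.83*0.39 = 0.695800
Posterior = 0.323700 / 0.695800 ≈ 0.4652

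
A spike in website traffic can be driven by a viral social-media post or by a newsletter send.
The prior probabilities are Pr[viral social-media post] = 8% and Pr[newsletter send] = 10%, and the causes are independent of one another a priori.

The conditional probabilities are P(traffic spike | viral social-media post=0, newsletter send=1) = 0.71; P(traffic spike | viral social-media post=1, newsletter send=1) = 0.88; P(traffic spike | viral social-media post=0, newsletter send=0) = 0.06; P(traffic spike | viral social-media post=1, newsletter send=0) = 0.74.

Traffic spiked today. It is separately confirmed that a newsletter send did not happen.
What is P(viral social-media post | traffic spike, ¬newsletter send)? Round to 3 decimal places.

P(viral social-media post | traffic spike, ¬newsletter send) ≈ 0.517

P(traffic spike | ¬newsletter send) = 0.06*0.92 + 0.74*0.08 = 0.055200 + 0.059200 = 0.114400
Of this, 0.059200 comes from 0.74*0.08 (the viral social-media post=true cases).
P(viral social-media post | traffic spike, ¬newsletter send) = 0.059200 / 0.114400 ≈ 0.517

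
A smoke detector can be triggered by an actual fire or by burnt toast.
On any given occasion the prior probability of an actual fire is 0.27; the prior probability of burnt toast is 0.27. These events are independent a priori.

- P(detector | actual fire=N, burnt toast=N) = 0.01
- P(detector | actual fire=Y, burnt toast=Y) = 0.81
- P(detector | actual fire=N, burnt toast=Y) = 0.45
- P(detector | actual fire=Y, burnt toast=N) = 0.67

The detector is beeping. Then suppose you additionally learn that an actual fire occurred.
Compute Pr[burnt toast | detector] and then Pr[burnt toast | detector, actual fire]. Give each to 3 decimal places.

Weight on burnt toast=true, given the evidence: 0.088695 + 0.059049 = 0.147744
Denominator P(detector): 0.01·0.73·0.73 + 0.45·0.73·0.27 + 0.67·0.27·0.73 + 0.81·0.27·0.27 = 0.285130
P(burnt toast | detector) = 0.147744/0.285130 ≈ 0.518

Now also conditioning on actual fire=true:
Enumerate both values of burnt toast and weight by the priors:
  P(detector | actual fire) = 0.67*0.73 + 0.81*0.27
        = 0.489100 + 0.218700 = 0.707800
The terms with burnt toast present sum to 0.218700, so
  P(burnt toast | detector, actual fire) = 0.218700 / 0.707800 ≈ 0.309
The drop from 0.518 to 0.309 is the explaining-away (discounting) effect.

Pr[burnt toast | detector] ≈ 0.518; Pr[burnt toast | detector, actual fire] ≈ 0.309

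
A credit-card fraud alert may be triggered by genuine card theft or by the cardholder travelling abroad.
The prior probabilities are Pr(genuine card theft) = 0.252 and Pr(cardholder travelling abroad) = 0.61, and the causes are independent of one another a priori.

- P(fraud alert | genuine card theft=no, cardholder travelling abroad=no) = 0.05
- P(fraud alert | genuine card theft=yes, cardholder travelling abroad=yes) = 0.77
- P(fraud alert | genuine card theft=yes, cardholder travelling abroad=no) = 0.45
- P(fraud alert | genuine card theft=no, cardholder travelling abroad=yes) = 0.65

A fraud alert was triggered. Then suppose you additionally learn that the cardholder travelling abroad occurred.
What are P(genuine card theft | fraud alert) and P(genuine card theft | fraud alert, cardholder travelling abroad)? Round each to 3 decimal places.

P(genuine card theft | fraud alert) ≈ 0.343; P(genuine card theft | fraud alert, cardholder travelling abroad) ≈ 0.285

Weight on genuine card theft=true, given the evidence: 0.044226 + 0.118364 = 0.162590
Normalizer over all consistent configurations: 0.05*0.748*0.39 + 0.65*0.748*0.61 + 0.45*0.252*0.39 + 0.77*0.252*0.61 = 0.473758
P(genuine card theft | fraud alert) = 0.162590/0.473758 ≈ 0.343

Now condition on the additional information:
Numerator (weight on configurations with genuine card theft): 0.77×0.252 = 0.194040
Denominator P(fraud alert | cardholder travelling abroad): 0.65×0.748 + 0.77×0.252 = 0.680240
Posterior = 0.194040 / 0.680240 ≈ 0.285
This is intercausal reasoning (explaining away): once cardholder travelling abroad accounts for the fraud alert, genuine card theft becomes less likely.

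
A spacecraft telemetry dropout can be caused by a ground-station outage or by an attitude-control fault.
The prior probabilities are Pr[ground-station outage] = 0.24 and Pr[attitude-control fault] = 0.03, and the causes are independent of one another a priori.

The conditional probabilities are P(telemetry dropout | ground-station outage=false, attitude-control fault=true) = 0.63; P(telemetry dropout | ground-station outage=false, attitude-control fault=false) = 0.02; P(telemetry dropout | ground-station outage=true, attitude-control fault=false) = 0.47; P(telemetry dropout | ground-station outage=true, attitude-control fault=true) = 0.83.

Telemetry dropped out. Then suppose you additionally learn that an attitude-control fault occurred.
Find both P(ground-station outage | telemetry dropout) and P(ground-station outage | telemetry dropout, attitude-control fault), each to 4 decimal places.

P(telemetry dropout) = 0.02*0.76*0.97 + 0.63*0.76*0.03 + 0.47*0.24*0.97 + 0.83*0.24*0.03 = 0.014744 + 0.014364 + 0.109416 + 0.005976 = 0.144500
The ground-station outage-present share is 0.109416 + 0.005976 = 0.115392.
So P(ground-station outage | telemetry dropout) = 0.115392/0.144500 ≈ 0.7986.

Now condition on the additional information:
For the numerator, keep only ground-station outage=true terms: 0.83·0.24 = 0.199200
The normalizing constant is 0.63·0.76 + 0.83·0.24 = 0.678000
P(ground-station outage | telemetry dropout, attitude-control fault) = 0.199200/0.678000 ≈ 0.2938
— attitude-control fault explains away the evidence for ground-station outage.

P(ground-station outage | telemetry dropout) ≈ 0.7986; P(ground-station outage | telemetry dropout, attitude-control fault) ≈ 0.2938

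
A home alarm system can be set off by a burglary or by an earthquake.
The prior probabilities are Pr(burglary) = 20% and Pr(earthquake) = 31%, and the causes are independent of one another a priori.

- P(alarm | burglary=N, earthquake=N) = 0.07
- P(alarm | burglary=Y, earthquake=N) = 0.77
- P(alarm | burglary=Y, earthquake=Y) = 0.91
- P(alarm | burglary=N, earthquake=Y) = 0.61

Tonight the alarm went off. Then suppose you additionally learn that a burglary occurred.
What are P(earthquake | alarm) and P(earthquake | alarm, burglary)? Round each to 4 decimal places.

Weight on earthquake=true, given the evidence: 0.151280 + 0.056420 = 0.207700
Normalizer over all consistent configurations: 0.07·0.8·0.69 + 0.61·0.8·0.31 + 0.77·0.2·0.69 + 0.91·0.2·0.31 = 0.352600
P(earthquake | alarm) = 0.207700/0.352600 ≈ 0.5891

With the extra evidence:
Enumerate both values of earthquake and weight by the priors:
  P(alarm | burglary) = 0.77·0.69 + 0.91·0.31
        = 0.531300 + 0.282100 = 0.813400
The terms with earthquake present sum to 0.282100, so
  P(earthquake | alarm, burglary) = 0.282100 / 0.813400 ≈ 0.3468
— burglary explains away the evidence for earthquake.

P(earthquake | alarm) ≈ 0.5891; P(earthquake | alarm, burglary) ≈ 0.3468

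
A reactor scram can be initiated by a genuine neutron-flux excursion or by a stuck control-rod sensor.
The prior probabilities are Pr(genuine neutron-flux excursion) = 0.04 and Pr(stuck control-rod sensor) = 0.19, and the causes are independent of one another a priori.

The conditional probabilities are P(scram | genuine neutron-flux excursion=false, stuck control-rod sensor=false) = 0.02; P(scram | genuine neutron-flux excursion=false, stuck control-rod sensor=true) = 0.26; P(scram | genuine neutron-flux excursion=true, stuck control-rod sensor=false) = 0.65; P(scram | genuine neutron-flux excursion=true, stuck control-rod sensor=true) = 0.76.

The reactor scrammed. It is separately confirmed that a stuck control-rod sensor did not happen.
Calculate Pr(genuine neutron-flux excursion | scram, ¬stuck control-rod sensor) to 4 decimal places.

Pr(genuine neutron-flux excursion | scram, ¬stuck control-rod sensor) ≈ 0.5752

For the numerator, keep only genuine neutron-flux excursion=true terms: 0.65·0.04 = 0.026000
Normalizer over all consistent configurations: 0.02·0.96 + 0.65·0.04 = 0.045200
P(genuine neutron-flux excursion | scram, ¬stuck control-rod sensor) = 0.026000/0.045200 ≈ 0.5752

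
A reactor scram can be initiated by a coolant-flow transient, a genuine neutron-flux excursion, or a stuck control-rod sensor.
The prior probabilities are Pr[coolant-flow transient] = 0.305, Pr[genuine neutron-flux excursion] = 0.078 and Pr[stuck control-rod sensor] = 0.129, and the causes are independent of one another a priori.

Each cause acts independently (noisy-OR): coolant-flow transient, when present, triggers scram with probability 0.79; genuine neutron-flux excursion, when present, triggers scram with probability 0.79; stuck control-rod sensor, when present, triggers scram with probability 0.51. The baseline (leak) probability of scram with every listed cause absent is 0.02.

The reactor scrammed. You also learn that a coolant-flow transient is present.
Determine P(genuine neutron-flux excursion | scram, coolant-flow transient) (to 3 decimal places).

P(genuine neutron-flux excursion | scram, coolant-flow transient) ≈ 0.091

Under noisy-OR, P(scram | causes) = 1 − (1−0.02)·∏(1−qᵢ) over the active causes.
By total probability over the 4 (genuine neutron-flux excursion, stuck control-rod sensor) configurations:
  P(scram | coolant-flow transient) = 0.7942·0.922·0.871 + 0.899158·0.922·0.129 + 0.956782·0.078·0.871 + 0.978823·0.078·0.129
        = 0.637792 + 0.106944 + 0.065002 + 0.009849 = 0.819587
The terms with genuine neutron-flux excursion present sum to 0.074851, so
  P(genuine neutron-flux excursion | scram, coolant-flow transient) = 0.074851 / 0.819587 ≈ 0.091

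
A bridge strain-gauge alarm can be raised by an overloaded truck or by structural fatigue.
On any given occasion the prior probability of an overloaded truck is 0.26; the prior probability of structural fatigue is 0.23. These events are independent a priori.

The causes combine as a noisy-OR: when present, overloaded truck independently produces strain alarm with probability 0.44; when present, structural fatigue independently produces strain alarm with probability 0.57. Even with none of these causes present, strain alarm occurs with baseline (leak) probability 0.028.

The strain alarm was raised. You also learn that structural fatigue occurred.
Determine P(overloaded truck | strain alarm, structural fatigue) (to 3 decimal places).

Under noisy-OR, P(strain alarm | causes) = 1 − (1−0.028)·∏(1−qᵢ) over the active causes.
By total probability over both values of overloaded truck:
  P(strain alarm | structural fatigue) = 0.58204*0.74 + 0.765942*0.26
        = 0.430710 + 0.199145 = 0.629855
Configurations with overloaded truck contribute 0.199145, so
  P(overloaded truck | strain alarm, structural fatigue) = 0.199145 / 0.629855 ≈ 0.316

P(overloaded truck | strain alarm, structural fatigue) ≈ 0.316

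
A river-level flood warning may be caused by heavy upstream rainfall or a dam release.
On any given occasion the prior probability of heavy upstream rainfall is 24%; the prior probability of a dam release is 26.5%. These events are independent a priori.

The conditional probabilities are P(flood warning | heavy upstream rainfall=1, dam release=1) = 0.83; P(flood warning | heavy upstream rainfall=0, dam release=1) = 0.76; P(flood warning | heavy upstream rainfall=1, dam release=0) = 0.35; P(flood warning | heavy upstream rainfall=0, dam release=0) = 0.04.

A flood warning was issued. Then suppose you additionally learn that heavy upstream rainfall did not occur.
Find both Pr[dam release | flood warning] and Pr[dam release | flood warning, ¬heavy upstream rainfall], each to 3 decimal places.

Pr[dam release | flood warning] ≈ 0.710; Pr[dam release | flood warning, ¬heavy upstream rainfall] ≈ 0.873

For the numerator, keep only dam release=true terms: 0.153064 + 0.052788 = 0.205852
Normalizer over all consistent configurations: 0.04×0.76×0.735 + 0.76×0.76×0.265 + 0.35×0.24×0.735 + 0.83×0.24×0.265 = 0.289936
Posterior = 0.205852 / 0.289936 ≈ 0.710

With the extra evidence:
Weight on dam release=true, given the evidence: 0.76×0.265 = 0.201400
The normalizing constant is 0.04×0.735 + 0.76×0.265 = 0.230800
Posterior = 0.201400 / 0.230800 ≈ 0.873
Ruling out heavy upstream rainfall raises the posterior on dam release — the flip side of explaining away.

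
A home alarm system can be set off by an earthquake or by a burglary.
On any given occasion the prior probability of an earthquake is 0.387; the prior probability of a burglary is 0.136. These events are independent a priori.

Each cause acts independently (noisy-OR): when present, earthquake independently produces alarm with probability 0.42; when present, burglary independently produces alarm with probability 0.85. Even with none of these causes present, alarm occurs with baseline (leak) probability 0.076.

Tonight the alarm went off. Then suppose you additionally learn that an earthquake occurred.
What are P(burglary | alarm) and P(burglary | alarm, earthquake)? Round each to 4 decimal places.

Under noisy-OR, P(alarm | causes) = 1 − (1−0.076)·∏(1−qᵢ) over the active causes.
Enumerate the 4 (earthquake, burglary) configurations and weight by the priors:
  P(alarm) = 0.076·0.613·0.864 + 0.8614·0.613·0.136 + 0.46408·0.387·0.864 + 0.919612·0.387·0.136
        = 0.040252 + 0.071813 + 0.155174 + 0.048401 = 0.315640
The terms with burglary present sum to 0.120214, so
  P(burglary | alarm) = 0.120214 / 0.315640 ≈ 0.3809

With the extra evidence:
Sum P(alarm|·) weighted by the priors over both values of burglary:
  P(alarm | earthquake) = 0.46408×0.864 + 0.919612×0.136
        = 0.400965 + 0.125067 = 0.526032
Keeping only the burglary-present terms gives 0.125067, so
  P(burglary | alarm, earthquake) = 0.125067 / 0.526032 ≈ 0.2378

P(burglary | alarm) ≈ 0.3809; P(burglary | alarm, earthquake) ≈ 0.2378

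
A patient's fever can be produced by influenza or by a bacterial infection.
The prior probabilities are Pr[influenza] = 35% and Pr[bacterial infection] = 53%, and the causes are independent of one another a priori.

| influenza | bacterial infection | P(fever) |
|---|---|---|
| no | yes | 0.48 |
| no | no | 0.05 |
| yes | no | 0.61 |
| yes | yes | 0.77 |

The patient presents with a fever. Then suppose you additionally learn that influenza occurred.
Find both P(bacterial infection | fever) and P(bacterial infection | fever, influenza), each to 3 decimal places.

P(bacterial infection | fever) ≈ 0.727; P(bacterial infection | fever, influenza) ≈ 0.587

Enumerate the 4 (influenza, bacterial infection) configurations and weight by the priors:
  P(fever) = 0.05×0.65×0.47 + 0.48×0.65×0.53 + 0.61×0.35×0.47 + 0.77×0.35×0.53
        = 0.015275 + 0.165360 + 0.100345 + 0.142835 = 0.423815
The terms with bacterial infection present sum to 0.308195, so
  P(bacterial infection | fever) = 0.308195 / 0.423815 ≈ 0.727

Now also conditioning on influenza=true:
For the numerator, keep only bacterial infection=true terms: 0.77·0.53 = 0.408100
Denominator P(fever | influenza): 0.61·0.47 + 0.77·0.53 = 0.694800
Posterior = 0.408100 / 0.694800 ≈ 0.587
— influenza explains away the evidence for bacterial infection.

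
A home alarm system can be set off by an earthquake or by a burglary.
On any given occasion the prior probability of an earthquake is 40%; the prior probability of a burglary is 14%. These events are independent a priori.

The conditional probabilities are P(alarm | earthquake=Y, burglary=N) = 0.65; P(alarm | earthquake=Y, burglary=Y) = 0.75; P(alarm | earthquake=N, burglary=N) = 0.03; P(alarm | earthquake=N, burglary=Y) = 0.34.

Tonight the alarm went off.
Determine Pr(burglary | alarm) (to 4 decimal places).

P(alarm) = 0.03·0.6·0.86 + 0.34·0.6·0.14 + 0.65·0.4·0.86 + 0.75·0.4·0.14 = 0.015480 + 0.028560 + 0.223600 + 0.042000 = 0.309640
The burglary-present share is 0.028560 + 0.042000 = 0.070560.
So P(burglary | alarm) = 0.070560/0.309640 ≈ 0.2279.

Pr(burglary | alarm) ≈ 0.2279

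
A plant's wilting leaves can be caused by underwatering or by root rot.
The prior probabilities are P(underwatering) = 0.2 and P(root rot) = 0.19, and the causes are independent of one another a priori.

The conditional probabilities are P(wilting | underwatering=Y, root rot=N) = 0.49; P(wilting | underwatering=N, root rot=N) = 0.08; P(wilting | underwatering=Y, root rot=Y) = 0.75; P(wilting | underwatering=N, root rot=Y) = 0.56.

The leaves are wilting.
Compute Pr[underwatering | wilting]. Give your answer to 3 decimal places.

Pr[underwatering | wilting] ≈ 0.441

P(wilting) = 0.08×0.8×0.81 + 0.56×0.8×0.19 + 0.49×0.2×0.81 + 0.75×0.2×0.19 = 0.051840 + 0.085120 + 0.079380 + 0.028500 = 0.244840
The underwatering-present share is 0.079380 + 0.028500 = 0.107880.
P(underwatering | wilting) = 0.107880 / 0.244840 ≈ 0.441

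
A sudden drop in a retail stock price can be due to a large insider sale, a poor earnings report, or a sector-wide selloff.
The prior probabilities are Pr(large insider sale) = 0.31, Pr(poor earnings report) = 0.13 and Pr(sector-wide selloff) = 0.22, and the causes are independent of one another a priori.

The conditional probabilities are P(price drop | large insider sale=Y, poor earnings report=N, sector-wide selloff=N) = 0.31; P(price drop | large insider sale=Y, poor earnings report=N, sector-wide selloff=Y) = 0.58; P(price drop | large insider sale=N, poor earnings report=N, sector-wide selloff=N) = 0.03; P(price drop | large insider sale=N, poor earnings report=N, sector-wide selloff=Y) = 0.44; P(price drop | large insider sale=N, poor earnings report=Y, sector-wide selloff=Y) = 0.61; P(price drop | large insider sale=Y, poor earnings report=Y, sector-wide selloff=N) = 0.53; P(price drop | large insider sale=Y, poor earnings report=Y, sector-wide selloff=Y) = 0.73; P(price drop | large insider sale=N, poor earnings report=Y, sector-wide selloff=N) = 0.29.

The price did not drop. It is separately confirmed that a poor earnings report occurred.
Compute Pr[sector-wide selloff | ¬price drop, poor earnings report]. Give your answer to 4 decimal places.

P(¬price drop | poor earnings report) = 0.71×0.69×0.78 + 0.39×0.69×0.22 + 0.47×0.31×0.78 + 0.27×0.31×0.22 = 0.382122 + 0.059202 + 0.113646 + 0.018414 = 0.573384
The sector-wide selloff-present share is 0.059202 + 0.018414 = 0.077616.
P(sector-wide selloff | ¬price drop, poor earnings report) = 0.077616 / 0.573384 ≈ 0.1354

Pr[sector-wide selloff | ¬price drop, poor earnings report] ≈ 0.1354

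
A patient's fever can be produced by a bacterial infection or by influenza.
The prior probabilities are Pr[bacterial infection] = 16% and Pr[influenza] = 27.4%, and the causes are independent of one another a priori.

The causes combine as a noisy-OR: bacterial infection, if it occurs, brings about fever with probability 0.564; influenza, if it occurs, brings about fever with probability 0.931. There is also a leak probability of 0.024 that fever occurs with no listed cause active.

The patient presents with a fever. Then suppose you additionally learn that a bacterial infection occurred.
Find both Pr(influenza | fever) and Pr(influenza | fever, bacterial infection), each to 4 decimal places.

Under noisy-OR, P(fever | causes) = 1 − (1−0.024)·∏(1−qᵢ) over the active causes.
Weight on influenza=true, given the evidence: 0.214660 + 0.042553 = 0.257213
The normalizing constant is 0.024×0.84×0.726 + 0.932656×0.84×0.274 + 0.574464×0.16×0.726 + 0.970638×0.16×0.274 = 0.338579
P(influenza | fever) = 0.257213/0.338579 ≈ 0.7597

Now also conditioning on bacterial infection=true:
By total probability over both values of influenza:
  P(fever | bacterial infection) = 0.574464·0.726 + 0.970638·0.274
        = 0.417061 + 0.265955 = 0.683016
Configurations with influenza contribute 0.265955, so
  P(influenza | fever, bacterial infection) = 0.265955 / 0.683016 ≈ 0.3894

Pr(influenza | fever) ≈ 0.7597; Pr(influenza | fever, bacterial infection) ≈ 0.3894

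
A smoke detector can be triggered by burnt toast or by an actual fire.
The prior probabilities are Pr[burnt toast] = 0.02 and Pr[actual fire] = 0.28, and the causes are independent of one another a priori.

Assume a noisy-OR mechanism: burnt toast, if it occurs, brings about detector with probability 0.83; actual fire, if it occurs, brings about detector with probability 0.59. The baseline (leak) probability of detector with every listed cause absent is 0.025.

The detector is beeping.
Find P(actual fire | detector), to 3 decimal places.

Under noisy-OR, P(detector | causes) = 1 − (1−0.025)·∏(1−qᵢ) over the active causes.
P(detector) = 0.025*0.98*0.72 + 0.60025*0.98*0.28 + 0.83425*0.02*0.72 + 0.932042*0.02*0.28 = 0.017640 + 0.164709 + 0.012013 + 0.005219 = 0.199581
The actual fire-present share is 0.164709 + 0.005219 = 0.169928.
So P(actual fire | detector) = 0.169928/0.199581 ≈ 0.851.

P(actual fire | detector) ≈ 0.851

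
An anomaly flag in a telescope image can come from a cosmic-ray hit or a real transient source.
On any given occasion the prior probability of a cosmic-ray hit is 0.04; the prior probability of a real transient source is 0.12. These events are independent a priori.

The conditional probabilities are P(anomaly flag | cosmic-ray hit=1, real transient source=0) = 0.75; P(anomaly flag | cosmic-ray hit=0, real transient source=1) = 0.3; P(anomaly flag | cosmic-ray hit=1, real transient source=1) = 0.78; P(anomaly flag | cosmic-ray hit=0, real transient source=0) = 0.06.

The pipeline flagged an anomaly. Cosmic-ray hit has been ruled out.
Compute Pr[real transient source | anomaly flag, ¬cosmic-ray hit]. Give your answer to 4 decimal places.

Numerator (weight on configurations with real transient source): 0.3·0.12 = 0.036000
Normalizer over all consistent configurations: 0.06·0.88 + 0.3·0.12 = 0.088800
Posterior = 0.036000 / 0.088800 ≈ 0.4054

Pr[real transient source | anomaly flag, ¬cosmic-ray hit] ≈ 0.4054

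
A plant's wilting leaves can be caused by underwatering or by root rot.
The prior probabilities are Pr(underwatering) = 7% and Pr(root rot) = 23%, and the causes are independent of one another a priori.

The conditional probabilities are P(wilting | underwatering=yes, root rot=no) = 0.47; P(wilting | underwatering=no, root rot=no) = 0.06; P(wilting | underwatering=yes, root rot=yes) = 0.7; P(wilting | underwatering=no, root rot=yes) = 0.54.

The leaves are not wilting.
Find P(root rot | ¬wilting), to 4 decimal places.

P(¬wilting) = 0.94*0.93*0.77 + 0.46*0.93*0.23 + 0.53*0.07*0.77 + 0.3*0.07*0.23 = 0.673134 + 0.098394 + 0.028567 + 0.004830 = 0.804925
The root rot-present share is 0.098394 + 0.004830 = 0.103224.
Hence the posterior is 0.103224/0.804925 ≈ 0.1282.

P(root rot | ¬wilting) ≈ 0.1282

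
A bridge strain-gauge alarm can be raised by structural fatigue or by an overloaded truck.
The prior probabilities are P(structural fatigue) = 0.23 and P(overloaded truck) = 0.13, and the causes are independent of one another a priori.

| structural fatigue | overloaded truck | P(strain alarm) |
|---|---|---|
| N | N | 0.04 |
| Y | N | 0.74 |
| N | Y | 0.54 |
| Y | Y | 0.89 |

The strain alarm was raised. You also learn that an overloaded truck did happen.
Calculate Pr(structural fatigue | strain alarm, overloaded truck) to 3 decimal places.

P(strain alarm | overloaded truck) = 0.54·0.77 + 0.89·0.23 = 0.415800 + 0.204700 = 0.620500
The structural fatigue-present share is 0.89·0.23 = 0.204700.
So P(structural fatigue | strain alarm, overloaded truck) = 0.204700/0.620500 ≈ 0.330.

Pr(structural fatigue | strain alarm, overloaded truck) ≈ 0.330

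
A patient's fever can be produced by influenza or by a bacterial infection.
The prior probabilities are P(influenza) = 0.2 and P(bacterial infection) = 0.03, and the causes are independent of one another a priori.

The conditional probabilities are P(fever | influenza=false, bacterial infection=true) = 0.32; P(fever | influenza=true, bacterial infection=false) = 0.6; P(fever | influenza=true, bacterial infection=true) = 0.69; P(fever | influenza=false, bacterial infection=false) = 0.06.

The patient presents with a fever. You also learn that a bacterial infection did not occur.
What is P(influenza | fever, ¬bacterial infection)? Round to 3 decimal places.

Weight on influenza=true, given the evidence: 0.6×0.2 = 0.120000
The normalizing constant is 0.06×0.8 + 0.6×0.2 = 0.168000
P(influenza | fever, ¬bacterial infection) = 0.120000/0.168000 ≈ 0.714

P(influenza | fever, ¬bacterial infection) ≈ 0.714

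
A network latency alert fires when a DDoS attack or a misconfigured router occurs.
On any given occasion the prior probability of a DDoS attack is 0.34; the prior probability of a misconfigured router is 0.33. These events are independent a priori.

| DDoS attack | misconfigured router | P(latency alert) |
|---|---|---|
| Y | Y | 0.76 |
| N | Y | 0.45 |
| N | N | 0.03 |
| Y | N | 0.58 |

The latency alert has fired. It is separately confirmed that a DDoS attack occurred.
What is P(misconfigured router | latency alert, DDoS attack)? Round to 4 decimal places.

Enumerate both values of misconfigured router and weight by the priors:
  P(latency alert | DDoS attack) = 0.58·0.67 + 0.76·0.33
        = 0.388600 + 0.250800 = 0.639400
The terms with misconfigured router present sum to 0.250800, so
  P(misconfigured router | latency alert, DDoS attack) = 0.250800 / 0.639400 ≈ 0.3922

P(misconfigured router | latency alert, DDoS attack) ≈ 0.3922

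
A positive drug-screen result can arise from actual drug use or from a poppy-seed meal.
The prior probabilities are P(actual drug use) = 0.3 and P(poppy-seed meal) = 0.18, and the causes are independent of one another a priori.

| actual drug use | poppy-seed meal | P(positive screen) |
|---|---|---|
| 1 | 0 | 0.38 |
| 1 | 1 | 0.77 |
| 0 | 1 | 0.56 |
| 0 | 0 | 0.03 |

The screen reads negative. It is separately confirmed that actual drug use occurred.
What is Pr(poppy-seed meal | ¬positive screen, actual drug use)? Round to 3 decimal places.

Pr(poppy-seed meal | ¬positive screen, actual drug use) ≈ 0.075

By total probability over both values of poppy-seed meal:
  P(¬positive screen | actual drug use) = 0.62·0.82 + 0.23·0.18
        = 0.508400 + 0.041400 = 0.549800
Configurations with poppy-seed meal contribute 0.041400, so
  P(poppy-seed meal | ¬positive screen, actual drug use) = 0.041400 / 0.549800 ≈ 0.075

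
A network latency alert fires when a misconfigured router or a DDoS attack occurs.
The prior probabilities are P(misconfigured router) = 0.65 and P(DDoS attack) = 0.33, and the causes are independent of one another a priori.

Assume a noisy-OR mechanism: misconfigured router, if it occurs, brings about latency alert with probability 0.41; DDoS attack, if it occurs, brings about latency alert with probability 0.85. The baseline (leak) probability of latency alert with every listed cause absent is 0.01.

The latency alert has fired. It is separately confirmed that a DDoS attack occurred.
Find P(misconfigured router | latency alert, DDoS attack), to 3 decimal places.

P(misconfigured router | latency alert, DDoS attack) ≈ 0.666

Under noisy-OR, P(latency alert | causes) = 1 − (1−0.01)·∏(1−qᵢ) over the active causes.
Sum P(latency alert|·) weighted by the priors over both values of misconfigured router:
  P(latency alert | DDoS attack) = 0.8515·0.35 + 0.912385·0.65
        = 0.298025 + 0.593050 = 0.891075
Configurations with misconfigured router contribute 0.593050, so
  P(misconfigured router | latency alert, DDoS attack) = 0.593050 / 0.891075 ≈ 0.666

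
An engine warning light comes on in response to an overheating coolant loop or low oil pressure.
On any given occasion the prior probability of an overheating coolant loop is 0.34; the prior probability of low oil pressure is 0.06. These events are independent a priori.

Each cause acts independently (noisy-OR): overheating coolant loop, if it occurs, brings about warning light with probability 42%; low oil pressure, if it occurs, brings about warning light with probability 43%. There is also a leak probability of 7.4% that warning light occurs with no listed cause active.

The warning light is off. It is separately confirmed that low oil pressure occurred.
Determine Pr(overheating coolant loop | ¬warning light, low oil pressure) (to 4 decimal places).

Under noisy-OR, P(warning light | causes) = 1 − (1−0.074)·∏(1−qᵢ) over the active causes.
P(¬warning light | low oil pressure) = 0.52782·0.66 + 0.306136·0.34 = 0.348361 + 0.104086 = 0.452447
Restricting to configurations with overheating coolant loop present: 0.306136·0.34 = 0.104086.
Hence the posterior is 0.104086/0.452447 ≈ 0.2301.

Pr(overheating coolant loop | ¬warning light, low oil pressure) ≈ 0.2301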